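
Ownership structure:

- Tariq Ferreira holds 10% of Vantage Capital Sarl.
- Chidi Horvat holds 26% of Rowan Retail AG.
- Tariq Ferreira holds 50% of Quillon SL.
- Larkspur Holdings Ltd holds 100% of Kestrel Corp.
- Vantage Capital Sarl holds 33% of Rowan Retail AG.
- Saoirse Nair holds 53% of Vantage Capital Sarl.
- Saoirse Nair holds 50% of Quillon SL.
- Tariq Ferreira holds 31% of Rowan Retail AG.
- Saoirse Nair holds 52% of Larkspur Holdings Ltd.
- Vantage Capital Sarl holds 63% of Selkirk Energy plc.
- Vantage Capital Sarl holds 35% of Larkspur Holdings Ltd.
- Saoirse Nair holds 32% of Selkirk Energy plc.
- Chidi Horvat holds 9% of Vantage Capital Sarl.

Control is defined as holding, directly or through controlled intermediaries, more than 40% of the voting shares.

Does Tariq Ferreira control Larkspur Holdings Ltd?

Tariq holds 50% of Quillon, so Tariq controls Quillon.
Neither Tariq nor any entity Tariq controls holds any voting interest in Larkspur.
So Tariq does not control Larkspur.

No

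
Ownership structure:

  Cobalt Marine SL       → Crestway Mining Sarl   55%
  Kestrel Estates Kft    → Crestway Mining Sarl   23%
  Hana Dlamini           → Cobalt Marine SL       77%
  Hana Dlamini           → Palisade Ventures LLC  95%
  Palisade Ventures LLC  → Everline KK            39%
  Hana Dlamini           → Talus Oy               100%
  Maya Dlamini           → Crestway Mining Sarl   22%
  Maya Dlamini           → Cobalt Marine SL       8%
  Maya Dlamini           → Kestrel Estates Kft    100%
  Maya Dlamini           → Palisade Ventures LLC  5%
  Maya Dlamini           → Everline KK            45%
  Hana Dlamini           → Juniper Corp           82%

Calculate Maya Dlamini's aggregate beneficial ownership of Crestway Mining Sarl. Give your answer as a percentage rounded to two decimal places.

Maya reaches Crestway along 3 paths.
Direct stake: 22% = 22%.
Via Cobalt: 8% × 55% = 4.4%.
Via Kestrel: 100% × 23% = 23%.
Total: 22% + 4.4% + 23% = 49.4%.
Rounded: 49.40%.

49.40%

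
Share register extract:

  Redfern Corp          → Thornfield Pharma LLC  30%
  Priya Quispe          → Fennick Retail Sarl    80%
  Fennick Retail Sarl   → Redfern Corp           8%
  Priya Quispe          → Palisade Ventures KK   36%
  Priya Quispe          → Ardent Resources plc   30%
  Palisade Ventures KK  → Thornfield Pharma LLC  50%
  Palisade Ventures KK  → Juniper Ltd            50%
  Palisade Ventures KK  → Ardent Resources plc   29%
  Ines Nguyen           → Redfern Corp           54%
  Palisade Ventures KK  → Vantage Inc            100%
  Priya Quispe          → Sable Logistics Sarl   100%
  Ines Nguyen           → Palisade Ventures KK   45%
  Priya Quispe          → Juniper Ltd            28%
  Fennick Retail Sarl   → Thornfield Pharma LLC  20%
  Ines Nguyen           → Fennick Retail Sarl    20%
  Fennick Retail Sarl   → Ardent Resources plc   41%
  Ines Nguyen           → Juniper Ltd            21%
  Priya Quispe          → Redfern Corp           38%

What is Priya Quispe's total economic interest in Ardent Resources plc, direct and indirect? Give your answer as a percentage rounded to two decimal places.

73.24%

Priya reaches Ardent along 3 paths.
Via Palisade: 36% × 29% = 10.44%.
Via Fennick: 80% × 41% = 32.8%.
Direct stake: 30% = 30%.
Total: 10.44% + 32.8% + 30% = 73.24%.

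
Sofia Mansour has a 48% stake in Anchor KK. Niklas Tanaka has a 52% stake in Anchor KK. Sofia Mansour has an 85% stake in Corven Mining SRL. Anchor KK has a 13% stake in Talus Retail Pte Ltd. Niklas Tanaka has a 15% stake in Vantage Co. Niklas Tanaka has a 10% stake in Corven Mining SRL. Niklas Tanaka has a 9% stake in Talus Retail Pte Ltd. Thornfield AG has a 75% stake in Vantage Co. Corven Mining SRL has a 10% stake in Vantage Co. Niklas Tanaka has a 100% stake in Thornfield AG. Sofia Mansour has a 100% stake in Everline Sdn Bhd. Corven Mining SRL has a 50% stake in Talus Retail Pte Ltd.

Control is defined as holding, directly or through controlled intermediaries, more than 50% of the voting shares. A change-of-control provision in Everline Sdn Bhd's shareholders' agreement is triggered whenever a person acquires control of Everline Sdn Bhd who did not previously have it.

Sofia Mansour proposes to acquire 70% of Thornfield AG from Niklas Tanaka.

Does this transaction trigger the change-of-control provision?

No

The purchase adds only to Sofia's holdings (Niklas's stake shrinks), so Sofia is the only person who could newly come to control Everline.
Sofia holds 100% of Everline, so Sofia controls Everline.
So Sofia already controls Everline before the transaction.
After the purchase, Sofia holds 70% of Thornfield directly, and Niklas's stake falls to 30%.
Sofia controlled Everline already, so this is not a new person acquiring control; every other person's position is unchanged or reduced.
No new person acquires control, so the clause is not triggered.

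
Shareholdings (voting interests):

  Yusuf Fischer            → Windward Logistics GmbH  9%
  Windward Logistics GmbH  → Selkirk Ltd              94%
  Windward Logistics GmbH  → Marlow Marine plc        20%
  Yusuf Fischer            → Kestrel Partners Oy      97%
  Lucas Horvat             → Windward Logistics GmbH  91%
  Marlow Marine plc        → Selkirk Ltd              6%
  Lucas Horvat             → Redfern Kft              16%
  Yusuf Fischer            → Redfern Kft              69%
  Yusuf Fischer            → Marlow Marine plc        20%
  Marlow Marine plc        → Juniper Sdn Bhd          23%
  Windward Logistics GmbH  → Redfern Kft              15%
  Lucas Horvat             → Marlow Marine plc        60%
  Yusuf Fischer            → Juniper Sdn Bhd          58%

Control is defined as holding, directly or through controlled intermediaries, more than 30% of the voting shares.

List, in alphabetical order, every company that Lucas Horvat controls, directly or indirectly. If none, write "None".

Marlow Marine plc, Redfern Kft, Selkirk Ltd, Windward Logistics GmbH

Lucas holds 91% of Windward, so Lucas controls Windward.
Lucas and Windward together hold 16% + 15% = 31% of Redfern, so Lucas controls Redfern.
Windward and Lucas together hold 20% + 60% = 80% of Marlow, so Lucas controls Marlow.
Windward and Marlow together hold 94% + 6% = 100% of Selkirk, so Lucas controls Selkirk.
No other company's threshold is met.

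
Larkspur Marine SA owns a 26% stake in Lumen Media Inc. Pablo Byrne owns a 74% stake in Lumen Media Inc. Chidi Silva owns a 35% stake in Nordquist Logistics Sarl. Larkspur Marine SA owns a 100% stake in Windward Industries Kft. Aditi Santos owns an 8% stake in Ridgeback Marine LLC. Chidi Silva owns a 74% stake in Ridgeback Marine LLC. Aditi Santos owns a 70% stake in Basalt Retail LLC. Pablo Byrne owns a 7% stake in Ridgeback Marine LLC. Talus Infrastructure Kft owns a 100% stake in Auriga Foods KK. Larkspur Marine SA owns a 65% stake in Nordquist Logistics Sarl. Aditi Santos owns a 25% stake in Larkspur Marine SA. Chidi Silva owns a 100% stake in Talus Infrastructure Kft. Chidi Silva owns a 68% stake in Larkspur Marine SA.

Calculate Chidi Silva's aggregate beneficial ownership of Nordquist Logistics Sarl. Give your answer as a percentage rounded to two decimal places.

79.20%

Chidi reaches Nordquist along 2 paths.
Via Larkspur: 68% × 65% = 44.2%.
Direct stake: 35% = 35%.
Total: 44.2% + 35% = 79.2%.
Rounded: 79.20%.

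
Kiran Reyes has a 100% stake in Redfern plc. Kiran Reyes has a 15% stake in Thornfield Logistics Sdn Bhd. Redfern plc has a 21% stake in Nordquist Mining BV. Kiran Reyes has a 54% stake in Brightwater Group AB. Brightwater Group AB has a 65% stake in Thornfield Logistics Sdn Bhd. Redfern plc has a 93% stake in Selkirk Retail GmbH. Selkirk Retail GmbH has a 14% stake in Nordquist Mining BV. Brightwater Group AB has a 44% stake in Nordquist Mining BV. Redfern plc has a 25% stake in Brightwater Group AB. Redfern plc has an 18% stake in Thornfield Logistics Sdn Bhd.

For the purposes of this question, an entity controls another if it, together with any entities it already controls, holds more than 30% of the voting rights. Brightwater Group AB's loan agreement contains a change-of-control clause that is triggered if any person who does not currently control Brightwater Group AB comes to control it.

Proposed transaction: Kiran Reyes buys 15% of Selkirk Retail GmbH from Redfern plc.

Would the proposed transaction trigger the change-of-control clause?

The purchase adds only to Kiran's holdings (Redfern's stake shrinks), so Kiran is the only person who could newly come to control Brightwater.
Kiran holds 100% of Redfern, so Kiran controls Redfern.
Kiran and Redfern together hold 54% + 25% = 79% of Brightwater, so Kiran controls Brightwater.
So Kiran already controls Brightwater before the transaction.
After the purchase, Kiran holds 15% of Selkirk directly, and Redfern's stake falls to 78%.
Kiran controlled Brightwater already, so this is not a new person acquiring control; every other person's position is unchanged or reduced.
No new person acquires control, so the clause is not triggered.

No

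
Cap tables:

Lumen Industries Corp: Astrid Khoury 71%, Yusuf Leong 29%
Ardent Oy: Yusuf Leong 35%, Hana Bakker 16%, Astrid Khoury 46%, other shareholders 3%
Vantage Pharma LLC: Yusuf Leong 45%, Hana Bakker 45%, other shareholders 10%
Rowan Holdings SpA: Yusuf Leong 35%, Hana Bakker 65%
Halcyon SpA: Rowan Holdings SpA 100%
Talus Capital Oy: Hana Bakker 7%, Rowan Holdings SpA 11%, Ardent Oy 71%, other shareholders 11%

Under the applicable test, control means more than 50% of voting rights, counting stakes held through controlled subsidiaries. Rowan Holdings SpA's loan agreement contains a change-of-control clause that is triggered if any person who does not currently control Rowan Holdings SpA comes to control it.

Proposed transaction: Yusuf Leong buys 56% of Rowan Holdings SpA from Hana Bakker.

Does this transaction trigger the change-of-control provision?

The purchase adds only to Yusuf's holdings (Hana's stake shrinks), so Yusuf is the only person who could newly come to control Rowan.
Yusuf's largest direct stake is 45% in Vantage, which does not meet the threshold, so Yusuf controls no company.
In Rowan, Yusuf's side holds only 35%, not > 50%.
So before the transaction, Yusuf does not control Rowan.
After the purchase, Yusuf's direct stake in Rowan rises to 35% + 56% = 91%, and Hana's stake falls to 9%.
Yusuf holds 91% of Rowan, so Yusuf controls Rowan.
Yusuf did not control Rowan before and does after, so the clause is triggered.

Yes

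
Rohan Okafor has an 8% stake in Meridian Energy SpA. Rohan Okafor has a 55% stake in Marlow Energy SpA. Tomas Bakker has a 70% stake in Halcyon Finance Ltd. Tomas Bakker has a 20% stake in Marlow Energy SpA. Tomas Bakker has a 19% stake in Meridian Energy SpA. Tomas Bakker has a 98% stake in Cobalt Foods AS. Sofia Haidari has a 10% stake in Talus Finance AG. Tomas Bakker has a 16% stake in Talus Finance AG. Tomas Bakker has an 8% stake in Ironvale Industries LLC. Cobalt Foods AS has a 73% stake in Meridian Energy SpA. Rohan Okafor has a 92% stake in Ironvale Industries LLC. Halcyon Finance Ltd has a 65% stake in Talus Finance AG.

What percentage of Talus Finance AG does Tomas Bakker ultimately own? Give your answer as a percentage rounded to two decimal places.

61.50%

Tomas reaches Talus along 2 paths.
Via Halcyon: 70% × 65% = 45.5%.
Direct stake: 16% = 16%.
Total: 45.5% + 16% = 61.5%.
Rounded: 61.50%.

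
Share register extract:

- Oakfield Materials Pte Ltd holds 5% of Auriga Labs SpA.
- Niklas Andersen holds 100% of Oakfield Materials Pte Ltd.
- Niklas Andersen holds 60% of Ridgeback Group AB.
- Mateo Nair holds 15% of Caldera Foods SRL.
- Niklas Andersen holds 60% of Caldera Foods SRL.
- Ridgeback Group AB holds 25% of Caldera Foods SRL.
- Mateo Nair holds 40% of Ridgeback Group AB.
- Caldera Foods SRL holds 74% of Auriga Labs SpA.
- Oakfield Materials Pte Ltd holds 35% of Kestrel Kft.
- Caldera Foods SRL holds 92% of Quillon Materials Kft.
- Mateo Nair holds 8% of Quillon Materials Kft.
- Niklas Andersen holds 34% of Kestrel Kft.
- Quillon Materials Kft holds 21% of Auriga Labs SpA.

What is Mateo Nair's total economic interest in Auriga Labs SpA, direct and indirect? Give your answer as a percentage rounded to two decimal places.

Mateo reaches Auriga along 5 paths.
Via Caldera: 15% × 74% = 11.1%.
Via Ridgeback → Caldera: 40% × 25% × 74% = 7.4%.
Via Caldera → Quillon: 15% × 92% × 21% = 2.898%.
Via Ridgeback → Caldera → Quillon: 40% × 25% × 92% × 21% = 1.932%.
Via Quillon: 8% × 21% = 1.68%.
Total: 11.1% + 7.4% + 2.898% + 1.932% + 1.68% = 25.01%.

25.01%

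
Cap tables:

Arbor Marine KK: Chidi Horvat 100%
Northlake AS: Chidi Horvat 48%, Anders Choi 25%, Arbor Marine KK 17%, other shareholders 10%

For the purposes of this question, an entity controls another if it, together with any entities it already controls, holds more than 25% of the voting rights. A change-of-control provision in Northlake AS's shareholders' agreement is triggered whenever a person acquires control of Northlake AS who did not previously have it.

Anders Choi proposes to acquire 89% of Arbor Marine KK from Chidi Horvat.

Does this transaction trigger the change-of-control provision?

The purchase adds only to Anders's holdings (Chidi's stake shrinks), so Anders is the only person who could newly come to control Northlake.
Anders's largest direct stake is 25% in Northlake, which does not meet the threshold, so Anders controls no company.
In Northlake, Anders's side holds only 25%, not > 25%.
So before the transaction, Anders does not control Northlake.
After the purchase, Anders holds 89% of Arbor directly, and Chidi's stake falls to 11%.
Anders holds 89% of Arbor, so Anders controls Arbor.
Anders and Arbor together hold 25% + 17% = 42% of Northlake, so Anders controls Northlake.
Anders did not control Northlake before and does after, so the clause is triggered.

Yes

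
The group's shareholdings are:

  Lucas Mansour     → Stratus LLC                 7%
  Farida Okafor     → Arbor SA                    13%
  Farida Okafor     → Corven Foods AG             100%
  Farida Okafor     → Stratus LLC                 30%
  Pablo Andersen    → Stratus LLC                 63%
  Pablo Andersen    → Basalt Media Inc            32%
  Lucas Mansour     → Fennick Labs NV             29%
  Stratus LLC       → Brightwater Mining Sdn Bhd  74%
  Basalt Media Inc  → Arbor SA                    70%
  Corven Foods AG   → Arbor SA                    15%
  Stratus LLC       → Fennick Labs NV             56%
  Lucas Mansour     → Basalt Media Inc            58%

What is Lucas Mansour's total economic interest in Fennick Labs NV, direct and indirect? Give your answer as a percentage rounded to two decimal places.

32.92%

Lucas reaches Fennick along 2 paths.
Direct stake: 29% = 29%.
Via Stratus: 7% × 56% = 3.92%.
Total: 29% + 3.92% = 32.92%.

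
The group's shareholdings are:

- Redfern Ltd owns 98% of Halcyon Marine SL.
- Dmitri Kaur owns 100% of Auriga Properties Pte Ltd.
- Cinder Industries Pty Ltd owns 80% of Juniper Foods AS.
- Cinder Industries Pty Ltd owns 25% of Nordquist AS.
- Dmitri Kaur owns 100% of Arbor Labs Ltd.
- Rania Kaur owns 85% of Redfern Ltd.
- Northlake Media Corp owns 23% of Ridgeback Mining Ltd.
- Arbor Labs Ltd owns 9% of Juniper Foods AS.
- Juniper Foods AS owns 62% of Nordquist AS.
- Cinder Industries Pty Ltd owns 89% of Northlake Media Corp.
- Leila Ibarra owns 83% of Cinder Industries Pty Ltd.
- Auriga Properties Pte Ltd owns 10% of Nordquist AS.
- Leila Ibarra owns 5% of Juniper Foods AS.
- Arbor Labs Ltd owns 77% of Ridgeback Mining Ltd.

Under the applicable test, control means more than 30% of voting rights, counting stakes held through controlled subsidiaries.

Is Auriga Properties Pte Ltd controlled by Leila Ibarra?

Leila holds 83% of Cinder, so Leila controls Cinder.
Cinder and Leila together hold 80% + 5% = 85% of Juniper, so Leila controls Juniper.
Cinder holds 89% of Northlake, so Leila controls Northlake.
Cinder and Juniper together hold 25% + 62% = 87% of Nordquist, so Leila controls Nordquist.
Neither Leila nor any entity Leila controls holds any voting interest in Auriga.
So Leila does not control Auriga.

No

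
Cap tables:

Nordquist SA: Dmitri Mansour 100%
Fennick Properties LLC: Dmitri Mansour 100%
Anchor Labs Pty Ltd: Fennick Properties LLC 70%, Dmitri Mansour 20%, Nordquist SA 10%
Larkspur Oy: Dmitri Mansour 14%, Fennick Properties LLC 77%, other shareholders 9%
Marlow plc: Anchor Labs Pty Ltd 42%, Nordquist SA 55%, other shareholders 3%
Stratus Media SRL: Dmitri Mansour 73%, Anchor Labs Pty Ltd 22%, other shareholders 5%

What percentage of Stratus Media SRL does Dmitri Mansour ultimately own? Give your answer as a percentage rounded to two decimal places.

95.00%

Dmitri reaches Stratus along 4 paths.
Direct stake: 73% = 73%.
Via Fennick → Anchor: 100% × 70% × 22% = 15.4%.
Via Anchor: 20% × 22% = 4.4%.
Via Nordquist → Anchor: 100% × 10% × 22% = 2.2%.
Total: 73% + 15.4% + 4.4% + 2.2% = 95%.
Rounded: 95.00%.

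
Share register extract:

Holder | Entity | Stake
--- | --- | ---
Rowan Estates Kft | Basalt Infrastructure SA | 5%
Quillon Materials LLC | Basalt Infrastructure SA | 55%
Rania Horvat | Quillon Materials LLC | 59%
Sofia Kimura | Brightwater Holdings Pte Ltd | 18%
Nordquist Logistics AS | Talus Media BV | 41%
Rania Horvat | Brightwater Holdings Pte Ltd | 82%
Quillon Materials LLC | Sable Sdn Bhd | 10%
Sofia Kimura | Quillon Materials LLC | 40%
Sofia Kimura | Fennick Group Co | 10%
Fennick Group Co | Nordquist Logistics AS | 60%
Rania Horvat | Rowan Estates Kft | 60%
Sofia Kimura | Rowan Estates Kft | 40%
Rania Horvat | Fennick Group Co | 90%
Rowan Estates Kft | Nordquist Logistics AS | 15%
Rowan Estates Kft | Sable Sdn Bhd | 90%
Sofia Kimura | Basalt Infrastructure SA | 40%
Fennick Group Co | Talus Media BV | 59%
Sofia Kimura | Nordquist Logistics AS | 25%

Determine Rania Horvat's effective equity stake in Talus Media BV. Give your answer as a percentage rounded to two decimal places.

78.93%

Rania reaches Talus along 3 paths.
Via Fennick → Nordquist: 90% × 60% × 41% = 22.14%.
Via Rowan → Nordquist: 60% × 15% × 41% = 3.69%.
Via Fennick: 90% × 59% = 53.1%.
Total: 22.14% + 3.69% + 53.1% = 78.93%.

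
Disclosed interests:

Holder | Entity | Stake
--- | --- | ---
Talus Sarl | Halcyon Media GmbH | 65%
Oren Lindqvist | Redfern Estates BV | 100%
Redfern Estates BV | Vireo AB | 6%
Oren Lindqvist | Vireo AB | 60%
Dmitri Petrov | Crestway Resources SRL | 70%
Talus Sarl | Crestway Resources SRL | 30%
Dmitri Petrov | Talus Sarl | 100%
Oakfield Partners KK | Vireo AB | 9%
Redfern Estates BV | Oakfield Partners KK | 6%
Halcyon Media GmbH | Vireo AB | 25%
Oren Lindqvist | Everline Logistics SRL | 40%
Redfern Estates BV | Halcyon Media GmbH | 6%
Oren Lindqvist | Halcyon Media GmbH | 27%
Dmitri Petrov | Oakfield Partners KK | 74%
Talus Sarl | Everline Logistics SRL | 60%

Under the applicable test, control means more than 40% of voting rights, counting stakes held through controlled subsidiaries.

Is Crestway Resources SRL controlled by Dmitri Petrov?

Yes

Dmitri holds 100% of Talus, so Dmitri controls Talus.
Dmitri and Talus together hold 70% + 30% = 100% of Crestway, so Dmitri controls Crestway.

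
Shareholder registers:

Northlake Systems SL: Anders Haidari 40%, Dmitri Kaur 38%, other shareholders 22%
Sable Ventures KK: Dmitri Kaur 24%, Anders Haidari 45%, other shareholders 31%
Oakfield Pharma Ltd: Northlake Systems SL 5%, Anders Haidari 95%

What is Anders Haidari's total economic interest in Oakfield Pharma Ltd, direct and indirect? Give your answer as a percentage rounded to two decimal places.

Anders reaches Oakfield along 2 paths.
Via Northlake: 40% × 5% = 2%.
Direct stake: 95% = 95%.
Total: 2% + 95% = 97%.
Rounded: 97.00%.

97.00%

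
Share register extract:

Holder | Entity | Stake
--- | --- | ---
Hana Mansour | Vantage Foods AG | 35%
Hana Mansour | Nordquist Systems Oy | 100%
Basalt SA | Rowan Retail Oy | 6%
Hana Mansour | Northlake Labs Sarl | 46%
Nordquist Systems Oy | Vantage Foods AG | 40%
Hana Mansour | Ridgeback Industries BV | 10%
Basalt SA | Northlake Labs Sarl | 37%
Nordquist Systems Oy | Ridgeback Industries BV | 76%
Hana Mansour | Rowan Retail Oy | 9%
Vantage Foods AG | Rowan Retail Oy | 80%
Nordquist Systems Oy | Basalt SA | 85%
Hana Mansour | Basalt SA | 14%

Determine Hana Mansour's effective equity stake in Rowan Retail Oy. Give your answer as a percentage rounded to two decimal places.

Hana reaches Rowan along 5 paths.
Direct stake: 9% = 9%.
Via Basalt: 14% × 6% = 0.84%.
Via Nordquist → Basalt: 100% × 85% × 6% = 5.1%.
Via Nordquist → Vantage: 100% × 40% × 80% = 32%.
Via Vantage: 35% × 80% = 28%.
Total: 9% + 0.84% + 5.1% + 32% + 28% = 74.94%.

74.94%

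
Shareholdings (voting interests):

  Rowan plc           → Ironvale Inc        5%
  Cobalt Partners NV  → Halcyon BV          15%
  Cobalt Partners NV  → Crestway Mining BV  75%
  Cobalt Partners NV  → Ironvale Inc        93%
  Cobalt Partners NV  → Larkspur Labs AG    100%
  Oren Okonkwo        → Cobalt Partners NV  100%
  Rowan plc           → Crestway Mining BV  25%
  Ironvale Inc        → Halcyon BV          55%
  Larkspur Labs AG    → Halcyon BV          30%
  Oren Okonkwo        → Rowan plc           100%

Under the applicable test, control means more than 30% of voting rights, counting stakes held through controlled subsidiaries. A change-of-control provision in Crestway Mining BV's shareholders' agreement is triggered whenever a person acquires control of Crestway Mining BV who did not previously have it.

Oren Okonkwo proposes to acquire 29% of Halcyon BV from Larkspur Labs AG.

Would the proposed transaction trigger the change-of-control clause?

The purchase adds only to Oren's holdings (Larkspur's stake shrinks), so Oren is the only person who could newly come to control Crestway.
Oren holds 100% of Cobalt, so Oren controls Cobalt.
Oren holds 100% of Rowan, so Oren controls Rowan.
Rowan and Cobalt together hold 25% + 75% = 100% of Crestway, so Oren controls Crestway.
So Oren already controls Crestway before the transaction.
After the purchase, Oren holds 29% of Halcyon directly, and Larkspur's stake falls to 1%.
Oren controlled Crestway already, so this is not a new person acquiring control; every other person's position is unchanged or reduced.
No new person acquires control, so the clause is not triggered.

No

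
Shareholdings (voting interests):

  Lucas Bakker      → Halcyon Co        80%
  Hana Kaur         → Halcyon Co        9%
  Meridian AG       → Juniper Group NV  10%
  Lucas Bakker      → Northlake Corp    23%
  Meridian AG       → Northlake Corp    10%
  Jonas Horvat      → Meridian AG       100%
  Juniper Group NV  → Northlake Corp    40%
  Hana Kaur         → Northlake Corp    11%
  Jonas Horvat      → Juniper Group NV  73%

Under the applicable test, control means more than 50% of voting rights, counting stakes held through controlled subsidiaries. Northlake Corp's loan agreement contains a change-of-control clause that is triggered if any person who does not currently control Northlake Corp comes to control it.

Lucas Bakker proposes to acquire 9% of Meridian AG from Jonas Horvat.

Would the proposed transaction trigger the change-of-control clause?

No

The purchase adds only to Lucas's holdings (Jonas's stake shrinks), so Lucas is the only person who could newly come to control Northlake.
Lucas holds 80% of Halcyon, so Lucas controls Halcyon.
In Northlake, Lucas's side holds only 23%, not > 50%.
So before the transaction, Lucas does not control Northlake.
After the purchase, Lucas holds 9% of Meridian directly, and Jonas's stake falls to 91%.
Lucas's side now holds 9% of Meridian, not > 50%, so Lucas still does not control Meridian.
After the transaction, Lucas's side holds 23% of Northlake, not > 50%, so Lucas still does not control Northlake.
No new person acquires control, so the clause is not triggered.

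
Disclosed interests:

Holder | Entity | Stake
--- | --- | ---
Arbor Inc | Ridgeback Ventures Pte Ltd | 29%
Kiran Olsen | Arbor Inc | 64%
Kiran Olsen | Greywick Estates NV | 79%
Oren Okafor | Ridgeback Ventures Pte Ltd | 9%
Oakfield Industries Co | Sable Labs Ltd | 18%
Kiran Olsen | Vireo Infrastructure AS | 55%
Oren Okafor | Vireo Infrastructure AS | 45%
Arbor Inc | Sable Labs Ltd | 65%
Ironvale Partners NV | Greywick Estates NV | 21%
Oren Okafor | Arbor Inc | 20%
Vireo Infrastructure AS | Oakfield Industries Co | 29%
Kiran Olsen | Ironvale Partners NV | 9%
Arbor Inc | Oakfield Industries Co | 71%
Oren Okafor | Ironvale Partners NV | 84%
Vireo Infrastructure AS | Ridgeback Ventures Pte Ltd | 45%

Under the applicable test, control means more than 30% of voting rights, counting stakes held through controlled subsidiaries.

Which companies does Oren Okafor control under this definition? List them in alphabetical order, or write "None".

Oren holds 45% of Vireo, so Oren controls Vireo.
Oren and Vireo together hold 9% + 45% = 54% of Ridgeback, so Oren controls Ridgeback.
Oren holds 84% of Ironvale, so Oren controls Ironvale.
No other company's threshold is met.

Ironvale Partners NV, Ridgeback Ventures Pte Ltd, Vireo Infrastructure AS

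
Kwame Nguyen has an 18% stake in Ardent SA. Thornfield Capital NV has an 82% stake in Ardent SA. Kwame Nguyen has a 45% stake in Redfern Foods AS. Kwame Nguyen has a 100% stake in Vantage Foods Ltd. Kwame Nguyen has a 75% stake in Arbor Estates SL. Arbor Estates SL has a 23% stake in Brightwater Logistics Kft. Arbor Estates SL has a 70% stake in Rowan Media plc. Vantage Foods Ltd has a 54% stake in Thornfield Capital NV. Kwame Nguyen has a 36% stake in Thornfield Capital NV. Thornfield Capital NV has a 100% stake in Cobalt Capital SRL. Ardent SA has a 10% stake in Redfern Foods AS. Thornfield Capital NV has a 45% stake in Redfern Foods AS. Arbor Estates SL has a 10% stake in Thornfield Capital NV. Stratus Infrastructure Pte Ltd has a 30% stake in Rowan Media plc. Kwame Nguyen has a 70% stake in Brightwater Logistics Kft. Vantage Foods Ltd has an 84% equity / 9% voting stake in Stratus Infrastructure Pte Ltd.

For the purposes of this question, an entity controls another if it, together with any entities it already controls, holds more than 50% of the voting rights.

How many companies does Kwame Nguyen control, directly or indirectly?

8

Kwame holds 75% of Arbor, so Kwame controls Arbor.
Kwame holds 100% of Vantage, so Kwame controls Vantage.
Kwame and Arbor together hold 70% + 23% = 93% of Brightwater, so Kwame controls Brightwater.
Vantage and Kwame and Arbor together hold 54% + 36% + 10% = 100% of Thornfield, so Kwame controls Thornfield.
Thornfield holds 100% of Cobalt, so Kwame controls Cobalt.
Kwame and Thornfield together hold 18% + 82% = 100% of Ardent, so Kwame controls Ardent.
Arbor holds 70% of Rowan, so Kwame controls Rowan.
Kwame and Ardent and Thornfield together hold 45% + 10% + 45% = 100% of Redfern, so Kwame controls Redfern.
No other company's threshold is met.
Kwame controls 8 companies.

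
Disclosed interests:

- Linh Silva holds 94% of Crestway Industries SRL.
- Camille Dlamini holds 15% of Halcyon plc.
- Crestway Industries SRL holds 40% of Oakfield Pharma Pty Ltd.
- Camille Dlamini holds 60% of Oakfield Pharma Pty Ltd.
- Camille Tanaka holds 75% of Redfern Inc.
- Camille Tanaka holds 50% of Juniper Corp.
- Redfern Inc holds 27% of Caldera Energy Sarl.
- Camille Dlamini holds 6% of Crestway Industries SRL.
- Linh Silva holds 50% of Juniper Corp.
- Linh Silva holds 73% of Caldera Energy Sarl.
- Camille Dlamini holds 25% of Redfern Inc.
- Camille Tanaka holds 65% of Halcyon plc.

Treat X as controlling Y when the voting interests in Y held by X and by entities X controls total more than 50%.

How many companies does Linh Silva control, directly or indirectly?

2

Linh holds 94% of Crestway, so Linh controls Crestway.
Linh holds 73% of Caldera, so Linh controls Caldera.
No other company's threshold is met.
Linh controls 2 companies.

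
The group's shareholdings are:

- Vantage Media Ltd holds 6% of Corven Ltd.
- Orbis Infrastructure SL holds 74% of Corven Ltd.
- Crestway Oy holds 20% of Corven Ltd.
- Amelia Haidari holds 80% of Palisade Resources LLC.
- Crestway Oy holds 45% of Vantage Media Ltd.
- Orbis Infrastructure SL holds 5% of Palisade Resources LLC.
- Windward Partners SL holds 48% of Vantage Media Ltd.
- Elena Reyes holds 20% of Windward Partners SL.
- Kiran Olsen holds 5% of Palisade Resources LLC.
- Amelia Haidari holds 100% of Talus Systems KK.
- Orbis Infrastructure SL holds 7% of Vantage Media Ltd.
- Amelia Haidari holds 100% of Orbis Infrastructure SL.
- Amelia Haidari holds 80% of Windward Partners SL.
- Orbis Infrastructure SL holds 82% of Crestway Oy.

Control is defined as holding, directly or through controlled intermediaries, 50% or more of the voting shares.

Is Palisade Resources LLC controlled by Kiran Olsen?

No

Kiran's largest direct stake is 5% in Palisade, which does not meet the threshold, so Kiran controls no company.
In Palisade, Kiran's side holds only 5%, not ≥ 50%.
So Kiran does not control Palisade.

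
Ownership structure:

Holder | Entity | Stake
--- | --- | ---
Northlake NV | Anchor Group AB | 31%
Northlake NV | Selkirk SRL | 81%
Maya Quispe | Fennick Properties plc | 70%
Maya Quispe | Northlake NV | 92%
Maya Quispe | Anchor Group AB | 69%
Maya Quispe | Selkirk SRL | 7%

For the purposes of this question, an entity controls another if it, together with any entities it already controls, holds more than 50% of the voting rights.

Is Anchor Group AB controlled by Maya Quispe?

Yes

Maya holds 92% of Northlake, so Maya controls Northlake.
Northlake and Maya together hold 31% + 69% = 100% of Anchor, so Maya controls Anchor.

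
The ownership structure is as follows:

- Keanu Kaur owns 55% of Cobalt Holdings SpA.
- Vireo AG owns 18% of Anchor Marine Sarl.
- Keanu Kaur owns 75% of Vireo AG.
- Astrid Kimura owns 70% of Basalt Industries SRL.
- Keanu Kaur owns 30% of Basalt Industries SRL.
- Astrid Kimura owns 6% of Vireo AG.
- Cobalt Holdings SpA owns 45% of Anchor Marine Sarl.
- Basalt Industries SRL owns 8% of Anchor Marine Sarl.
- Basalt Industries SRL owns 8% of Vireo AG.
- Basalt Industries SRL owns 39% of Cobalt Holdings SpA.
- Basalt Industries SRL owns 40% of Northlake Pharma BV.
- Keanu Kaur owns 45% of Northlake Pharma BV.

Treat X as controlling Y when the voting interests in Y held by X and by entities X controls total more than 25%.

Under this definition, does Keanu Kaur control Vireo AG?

Yes

Keanu holds 30% of Basalt, so Keanu controls Basalt.
Basalt and Keanu together hold 8% + 75% = 83% of Vireo, so Keanu controls Vireo.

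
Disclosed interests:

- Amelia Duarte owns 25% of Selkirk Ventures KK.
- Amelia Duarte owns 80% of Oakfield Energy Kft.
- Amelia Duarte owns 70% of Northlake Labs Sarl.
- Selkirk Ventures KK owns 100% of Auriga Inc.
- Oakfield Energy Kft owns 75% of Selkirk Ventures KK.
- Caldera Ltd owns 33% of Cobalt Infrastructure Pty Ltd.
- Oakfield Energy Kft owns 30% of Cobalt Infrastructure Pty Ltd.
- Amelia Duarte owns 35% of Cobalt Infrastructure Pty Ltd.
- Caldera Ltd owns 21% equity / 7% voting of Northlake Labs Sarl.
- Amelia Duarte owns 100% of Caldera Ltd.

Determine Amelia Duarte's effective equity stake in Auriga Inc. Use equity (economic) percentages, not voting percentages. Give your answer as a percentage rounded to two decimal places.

Amelia reaches Auriga along 2 paths.
Via Oakfield → Selkirk: 80% × 75% × 100% = 60%.
Via Selkirk: 25% × 100% = 25%.
Total: 60% + 25% = 85%.
Rounded: 85.00%.

85.00%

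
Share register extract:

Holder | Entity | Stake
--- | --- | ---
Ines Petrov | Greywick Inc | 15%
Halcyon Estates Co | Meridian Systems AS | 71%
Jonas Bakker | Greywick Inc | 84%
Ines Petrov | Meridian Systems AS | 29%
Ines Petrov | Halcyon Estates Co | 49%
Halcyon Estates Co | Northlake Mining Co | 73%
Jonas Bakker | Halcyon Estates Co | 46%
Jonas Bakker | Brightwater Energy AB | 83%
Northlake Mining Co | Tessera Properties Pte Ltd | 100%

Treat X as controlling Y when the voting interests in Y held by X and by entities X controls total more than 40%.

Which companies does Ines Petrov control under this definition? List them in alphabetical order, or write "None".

Halcyon Estates Co, Meridian Systems AS, Northlake Mining Co, Tessera Properties Pte Ltd

Ines holds 49% of Halcyon, so Ines controls Halcyon.
Halcyon holds 73% of Northlake, so Ines controls Northlake.
Halcyon and Ines together hold 71% + 29% = 100% of Meridian, so Ines controls Meridian.
Northlake holds 100% of Tessera, so Ines controls Tessera.
No other company's threshold is met.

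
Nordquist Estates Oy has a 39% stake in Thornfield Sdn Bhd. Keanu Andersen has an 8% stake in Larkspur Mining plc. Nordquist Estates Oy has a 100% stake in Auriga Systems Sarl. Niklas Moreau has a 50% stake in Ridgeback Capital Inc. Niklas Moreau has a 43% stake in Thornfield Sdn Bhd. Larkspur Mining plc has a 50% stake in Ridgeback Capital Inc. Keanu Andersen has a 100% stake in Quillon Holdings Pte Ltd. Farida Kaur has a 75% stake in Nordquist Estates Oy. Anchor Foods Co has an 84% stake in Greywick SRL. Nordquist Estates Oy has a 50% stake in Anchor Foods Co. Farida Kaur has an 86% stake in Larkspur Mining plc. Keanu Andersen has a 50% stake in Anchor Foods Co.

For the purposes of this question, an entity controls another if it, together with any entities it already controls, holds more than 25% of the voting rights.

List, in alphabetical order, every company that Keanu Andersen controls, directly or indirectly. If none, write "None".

Anchor Foods Co, Greywick SRL, Quillon Holdings Pte Ltd

Keanu holds 100% of Quillon, so Keanu controls Quillon.
Keanu holds 50% of Anchor, so Keanu controls Anchor.
Anchor holds 84% of Greywick, so Keanu controls Greywick.
No other company's threshold is met.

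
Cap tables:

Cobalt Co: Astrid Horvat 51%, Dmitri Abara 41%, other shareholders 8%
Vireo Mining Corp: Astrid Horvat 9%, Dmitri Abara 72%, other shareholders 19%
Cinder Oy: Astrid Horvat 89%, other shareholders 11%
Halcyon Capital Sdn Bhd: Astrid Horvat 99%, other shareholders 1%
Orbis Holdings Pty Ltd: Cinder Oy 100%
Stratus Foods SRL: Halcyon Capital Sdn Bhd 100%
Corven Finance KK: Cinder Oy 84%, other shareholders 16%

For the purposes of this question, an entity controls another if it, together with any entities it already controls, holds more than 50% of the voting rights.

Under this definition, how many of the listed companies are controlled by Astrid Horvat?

6

Astrid holds 51% of Cobalt, so Astrid controls Cobalt.
Astrid holds 89% of Cinder, so Astrid controls Cinder.
Astrid holds 99% of Halcyon, so Astrid controls Halcyon.
Cinder holds 100% of Orbis, so Astrid controls Orbis.
Halcyon holds 100% of Stratus, so Astrid controls Stratus.
Cinder holds 84% of Corven, so Astrid controls Corven.
No other company's threshold is met.
Astrid controls 6 companies.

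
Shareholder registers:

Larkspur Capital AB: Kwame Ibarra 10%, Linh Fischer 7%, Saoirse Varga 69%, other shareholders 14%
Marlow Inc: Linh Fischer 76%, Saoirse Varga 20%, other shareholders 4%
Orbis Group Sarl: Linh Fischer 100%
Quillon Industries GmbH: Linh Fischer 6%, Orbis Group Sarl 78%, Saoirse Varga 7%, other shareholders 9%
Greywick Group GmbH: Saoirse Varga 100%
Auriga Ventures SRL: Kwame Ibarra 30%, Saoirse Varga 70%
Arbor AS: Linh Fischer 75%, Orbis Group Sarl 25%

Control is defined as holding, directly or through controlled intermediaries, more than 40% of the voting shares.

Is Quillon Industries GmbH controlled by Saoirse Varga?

Saoirse holds 69% of Larkspur, so Saoirse controls Larkspur.
Saoirse holds 100% of Greywick, so Saoirse controls Greywick.
Saoirse holds 70% of Auriga, so Saoirse controls Auriga.
In Quillon, Saoirse's side holds only 7%, not > 40%.
So Saoirse does not control Quillon.

No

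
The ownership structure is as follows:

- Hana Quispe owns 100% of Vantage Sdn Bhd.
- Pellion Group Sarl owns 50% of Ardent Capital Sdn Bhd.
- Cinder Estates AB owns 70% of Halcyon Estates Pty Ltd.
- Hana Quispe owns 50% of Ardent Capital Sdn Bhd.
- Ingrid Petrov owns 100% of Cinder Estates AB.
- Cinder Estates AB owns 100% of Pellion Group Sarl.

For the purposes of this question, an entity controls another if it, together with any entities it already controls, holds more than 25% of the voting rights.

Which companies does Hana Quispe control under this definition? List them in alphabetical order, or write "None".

Hana holds 100% of Vantage, so Hana controls Vantage.
Hana holds 50% of Ardent, so Hana controls Ardent.
No other company's threshold is met.

Ardent Capital Sdn Bhd, Vantage Sdn Bhd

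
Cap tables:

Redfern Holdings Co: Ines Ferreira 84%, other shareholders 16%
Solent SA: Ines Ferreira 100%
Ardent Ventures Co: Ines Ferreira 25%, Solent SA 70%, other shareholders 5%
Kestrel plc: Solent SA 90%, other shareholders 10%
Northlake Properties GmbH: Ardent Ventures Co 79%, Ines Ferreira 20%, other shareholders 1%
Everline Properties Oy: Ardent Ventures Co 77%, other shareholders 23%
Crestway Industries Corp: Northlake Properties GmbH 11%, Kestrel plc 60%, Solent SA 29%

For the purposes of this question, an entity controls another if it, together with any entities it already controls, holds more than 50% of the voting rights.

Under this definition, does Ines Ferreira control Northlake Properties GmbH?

Ines holds 100% of Solent, so Ines controls Solent.
Ines and Solent together hold 25% + 70% = 95% of Ardent, so Ines controls Ardent.
Ardent and Ines together hold 79% + 20% = 99% of Northlake, so Ines controls Northlake.

Yes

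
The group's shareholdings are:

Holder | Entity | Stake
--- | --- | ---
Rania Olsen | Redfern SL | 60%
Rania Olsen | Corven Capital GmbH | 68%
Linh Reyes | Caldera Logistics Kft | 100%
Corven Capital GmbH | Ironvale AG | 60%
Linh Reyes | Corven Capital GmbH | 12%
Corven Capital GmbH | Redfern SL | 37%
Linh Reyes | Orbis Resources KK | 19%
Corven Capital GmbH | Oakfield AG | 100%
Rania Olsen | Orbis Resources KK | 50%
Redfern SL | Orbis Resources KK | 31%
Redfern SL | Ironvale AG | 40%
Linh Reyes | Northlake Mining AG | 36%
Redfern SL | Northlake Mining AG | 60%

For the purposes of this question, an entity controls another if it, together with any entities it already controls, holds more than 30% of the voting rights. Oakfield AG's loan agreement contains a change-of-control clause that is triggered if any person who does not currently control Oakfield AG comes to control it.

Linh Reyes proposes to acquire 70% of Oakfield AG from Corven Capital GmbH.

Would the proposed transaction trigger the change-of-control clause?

The purchase adds only to Linh's holdings (Corven's stake shrinks), so Linh is the only person who could newly come to control Oakfield.
Linh holds 36% of Northlake, so Linh controls Northlake.
Linh holds 100% of Caldera, so Linh controls Caldera.
Neither Linh nor any entity Linh controls holds any voting interest in Oakfield.
So before the transaction, Linh does not control Oakfield.
After the purchase, Linh holds 70% of Oakfield directly, and Corven's stake falls to 30%.
Linh holds 70% of Oakfield, so Linh controls Oakfield.
Linh did not control Oakfield before and does after, so the clause is triggered.

Yes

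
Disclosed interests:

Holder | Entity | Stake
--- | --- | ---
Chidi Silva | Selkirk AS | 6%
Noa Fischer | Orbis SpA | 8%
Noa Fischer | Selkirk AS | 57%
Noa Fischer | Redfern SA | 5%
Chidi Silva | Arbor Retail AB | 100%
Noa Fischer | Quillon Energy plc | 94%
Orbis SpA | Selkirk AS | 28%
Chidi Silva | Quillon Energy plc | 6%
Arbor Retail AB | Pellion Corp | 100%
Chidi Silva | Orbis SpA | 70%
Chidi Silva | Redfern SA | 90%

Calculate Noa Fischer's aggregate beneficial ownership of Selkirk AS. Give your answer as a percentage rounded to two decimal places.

59.24%

Noa reaches Selkirk along 2 paths.
Direct stake: 57% = 57%.
Via Orbis: 8% × 28% = 2.24%.
Total: 57% + 2.24% = 59.24%.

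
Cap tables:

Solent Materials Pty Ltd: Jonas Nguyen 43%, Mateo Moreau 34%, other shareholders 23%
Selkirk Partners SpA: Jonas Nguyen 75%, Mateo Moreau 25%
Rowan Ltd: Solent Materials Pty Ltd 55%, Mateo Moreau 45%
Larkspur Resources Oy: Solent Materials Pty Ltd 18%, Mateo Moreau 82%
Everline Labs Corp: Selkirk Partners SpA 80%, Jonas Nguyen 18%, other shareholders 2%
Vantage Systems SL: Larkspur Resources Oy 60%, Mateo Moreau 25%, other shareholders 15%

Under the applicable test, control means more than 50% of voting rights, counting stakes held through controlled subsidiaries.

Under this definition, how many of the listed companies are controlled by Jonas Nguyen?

Jonas holds 75% of Selkirk, so Jonas controls Selkirk.
Selkirk and Jonas together hold 80% + 18% = 98% of Everline, so Jonas controls Everline.
No other company's threshold is met.
Jonas controls 2 companies.

2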